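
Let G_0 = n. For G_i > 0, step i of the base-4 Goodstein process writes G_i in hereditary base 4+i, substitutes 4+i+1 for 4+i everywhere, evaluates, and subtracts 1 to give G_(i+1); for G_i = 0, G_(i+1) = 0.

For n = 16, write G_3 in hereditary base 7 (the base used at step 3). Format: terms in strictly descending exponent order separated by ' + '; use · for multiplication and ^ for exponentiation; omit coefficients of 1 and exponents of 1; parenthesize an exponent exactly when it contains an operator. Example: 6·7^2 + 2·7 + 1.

4·7 + 2

[0] 16 ≡ 4^2 (base 4). Lift 5: 25. −1: 24.
[1] 24 ≡ 4·5 + 4 (base 5). Lift 6: 28. −1: 27.
[2] 27 ≡ 4·6 + 3 (base 6). Lift 7: 31. −1: 30.
[3] 30 ≡ 4·7 + 2 (base 7). Lift 8: 34. −1: 33.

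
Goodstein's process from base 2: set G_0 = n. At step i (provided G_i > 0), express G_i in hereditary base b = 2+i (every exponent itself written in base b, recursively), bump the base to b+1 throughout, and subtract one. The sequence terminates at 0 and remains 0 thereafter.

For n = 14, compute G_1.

110

G_0=14  [base 2] 2^(2 + 1) + 2^2 + 2  →[2↦3]→  3^(3 + 1) + 3^3 + 3 = 111  −1 ⇒ G_1=110
G_1=110  [base 3] 3^(3 + 1) + 3^3 + 2  →[3↦4]→  4^(4 + 1) + 4^4 + 2 = 1282  −1 ⇒ G_2=1281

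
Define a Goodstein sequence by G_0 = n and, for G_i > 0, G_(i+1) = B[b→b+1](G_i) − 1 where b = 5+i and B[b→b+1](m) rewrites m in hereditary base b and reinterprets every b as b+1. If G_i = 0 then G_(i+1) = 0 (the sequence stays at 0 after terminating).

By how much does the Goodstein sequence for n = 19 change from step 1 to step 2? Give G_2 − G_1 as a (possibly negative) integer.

2

i=0: 19 = 3·5 + 4 (b=5); 5→6: 3·6 + 4 = 22; 22−1 = 21
i=1: 21 = 3·6 + 3 (b=6); 6→7: 3·7 + 3 = 24; 24−1 = 23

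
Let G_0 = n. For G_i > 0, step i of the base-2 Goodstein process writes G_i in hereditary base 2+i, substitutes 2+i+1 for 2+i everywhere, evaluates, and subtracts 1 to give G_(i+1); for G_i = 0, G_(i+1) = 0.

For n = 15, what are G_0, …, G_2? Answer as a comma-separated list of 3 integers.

15, 111, 1283

G_0 = 15. HB_2(15) = 2^(2 + 1) + 2^2 + 2 + 1. Bump = 112. G_1 = 111.
G_1 = 111. HB_3(111) = 3^(3 + 1) + 3^3 + 3. Bump = 1284. G_2 = 1283.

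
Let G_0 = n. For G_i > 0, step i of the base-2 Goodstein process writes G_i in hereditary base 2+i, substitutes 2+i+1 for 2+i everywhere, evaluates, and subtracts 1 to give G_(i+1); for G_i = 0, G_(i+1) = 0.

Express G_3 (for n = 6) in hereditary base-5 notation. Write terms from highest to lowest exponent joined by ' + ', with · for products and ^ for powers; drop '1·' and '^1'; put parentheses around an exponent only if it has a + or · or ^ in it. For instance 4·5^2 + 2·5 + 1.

5^5

G_0=6  [base 2] 2^2 + 2  →[2↦3]→  3^3 + 3 = 30  −1 ⇒ G_1=29
G_1=29  [base 3] 3^3 + 2  →[3↦4]→  4^4 + 2 = 258  −1 ⇒ G_2=257
G_2=257  [base 4] 4^4 + 1  →[4↦5]→  5^5 + 1 = 3126  −1 ⇒ G_3=3125
G_3=3125  [base 5] 5^5  →[5↦6]→  6^6 = 46656  −1 ⇒ G_4=46655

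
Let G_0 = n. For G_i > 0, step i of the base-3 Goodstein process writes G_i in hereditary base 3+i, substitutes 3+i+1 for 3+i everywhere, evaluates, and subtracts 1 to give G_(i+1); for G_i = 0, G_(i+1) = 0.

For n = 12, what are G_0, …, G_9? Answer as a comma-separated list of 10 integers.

base 3: 12 = 3^2 + 3; at 4: 4^2 + 4 = 20; next = 19
base 4: 19 = 4^2 + 3; at 5: 5^2 + 3 = 28; next = 27
base 5: 27 = 5^2 + 2; at 6: 6^2 + 2 = 38; next = 37
base 6: 37 = 6^2 + 1; at 7: 7^2 + 1 = 50; next = 49
base 7: 49 = 7^2; at 8: 8^2 = 64; next = 63
base 8: 63 = 7·8 + 7; at 9: 7·9 + 7 = 70; next = 69
base 9: 69 = 7·9 + 6; at 10: 7·10 + 6 = 76; next = 75
base 10: 75 = 7·10 + 5; at 11: 7·11 + 5 = 82; next = 81
base 11: 81 = 7·11 + 4; at 12: 7·12 + 4 = 88; next = 87

12, 19, 27, 37, 49, 63, 69, 75, 81, 87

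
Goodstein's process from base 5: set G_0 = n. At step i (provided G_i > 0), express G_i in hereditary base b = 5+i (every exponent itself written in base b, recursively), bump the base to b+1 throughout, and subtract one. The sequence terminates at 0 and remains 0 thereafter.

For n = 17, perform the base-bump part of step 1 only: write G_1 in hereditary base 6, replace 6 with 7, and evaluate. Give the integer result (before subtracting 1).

22

base 5: 17 = 3·5 + 2; at 6: 3·6 + 2 = 20; next = 19
base 6: 19 = 3·6 + 1; at 7: 3·7 + 1 = 22; next = 21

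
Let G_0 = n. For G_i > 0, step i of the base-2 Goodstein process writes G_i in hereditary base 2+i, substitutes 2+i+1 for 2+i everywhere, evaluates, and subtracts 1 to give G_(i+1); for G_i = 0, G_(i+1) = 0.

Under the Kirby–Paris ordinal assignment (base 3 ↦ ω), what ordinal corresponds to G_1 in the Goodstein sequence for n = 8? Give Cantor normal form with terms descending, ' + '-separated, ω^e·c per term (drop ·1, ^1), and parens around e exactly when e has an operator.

ω^ω·2 + ω^2·2 + ω·2 + 2

i=0: 8 = 2^(2 + 1) (b=2); 2→3: 3^(3 + 1) = 81; 81−1 = 80
i=1: 80 = 2·3^3 + 2·3^2 + 2·3 + 2 (b=3); 3→4: 2·4^4 + 2·4^2 + 2·4 + 2 = 554; 554−1 = 553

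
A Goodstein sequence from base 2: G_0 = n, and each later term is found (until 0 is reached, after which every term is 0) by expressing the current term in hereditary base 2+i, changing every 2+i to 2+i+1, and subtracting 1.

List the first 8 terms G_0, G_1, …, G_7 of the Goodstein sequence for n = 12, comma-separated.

G_0 = 12. HB_2(12) = 2^(2 + 1) + 2^2. Bump = 108. G_1 = 107.
G_1 = 107. HB_3(107) = 3^(3 + 1) + 2·3^2 + 2·3 + 2. Bump = 1066. G_2 = 1065.
G_2 = 1065. HB_4(1065) = 4^(4 + 1) + 2·4^2 + 2·4 + 1. Bump = 15686. G_3 = 15685.
G_3 = 15685. HB_5(15685) = 5^(5 + 1) + 2·5^2 + 2·5. Bump = 280020. G_4 = 280019.
G_4 = 280019. HB_6(280019) = 6^(6 + 1) + 2·6^2 + 6 + 5. Bump = 5764911. G_5 = 5764910.
G_5 = 5764910. HB_7(5764910) = 7^(7 + 1) + 2·7^2 + 7 + 4. Bump = 134217868. G_6 = 134217867.
G_6 = 134217867. HB_8(134217867) = 8^(8 + 1) + 2·8^2 + 8 + 3. Bump = 3486784575. G_7 = 3486784574.

12, 107, 1065, 15685, 280019, 5764910, 134217867, 3486784574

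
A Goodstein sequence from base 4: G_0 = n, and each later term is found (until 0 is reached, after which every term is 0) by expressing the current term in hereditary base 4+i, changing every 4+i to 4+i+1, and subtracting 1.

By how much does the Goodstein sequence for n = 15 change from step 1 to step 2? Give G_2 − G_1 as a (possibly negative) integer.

G_0=15  [base 4] 3·4 + 3  →[4↦5]→  3·5 + 3 = 18  −1 ⇒ G_1=17
G_1=17  [base 5] 3·5 + 2  →[5↦6]→  3·6 + 2 = 20  −1 ⇒ G_2=19

2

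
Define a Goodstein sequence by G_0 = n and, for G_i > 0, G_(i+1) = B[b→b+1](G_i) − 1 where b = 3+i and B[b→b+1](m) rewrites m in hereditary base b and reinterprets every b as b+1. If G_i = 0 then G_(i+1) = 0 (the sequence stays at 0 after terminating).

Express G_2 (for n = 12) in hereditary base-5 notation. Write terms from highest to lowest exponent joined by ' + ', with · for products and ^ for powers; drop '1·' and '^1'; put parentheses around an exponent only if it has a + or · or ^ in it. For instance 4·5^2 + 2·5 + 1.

5^2 + 2

step 0: 12 = 3^2 + 3; sub 4 for 3: 4^2 + 4; = 20; G_1 = 20−1 = 19
step 1: 19 = 4^2 + 3; sub 5 for 4: 5^2 + 3; = 28; G_2 = 28−1 = 27
step 2: 27 = 5^2 + 2; sub 6 for 5: 6^2 + 2; = 38; G_3 = 38−1 = 37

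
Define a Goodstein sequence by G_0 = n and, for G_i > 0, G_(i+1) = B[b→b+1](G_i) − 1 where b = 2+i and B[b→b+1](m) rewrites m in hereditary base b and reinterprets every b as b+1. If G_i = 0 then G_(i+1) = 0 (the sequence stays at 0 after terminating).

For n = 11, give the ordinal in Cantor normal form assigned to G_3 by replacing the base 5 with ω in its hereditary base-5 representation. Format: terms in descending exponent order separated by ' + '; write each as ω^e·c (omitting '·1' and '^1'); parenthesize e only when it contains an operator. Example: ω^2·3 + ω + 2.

ω^(ω + 1) + 2

(0) 11|_2 = 2^(2 + 1) + 2 + 1 ↦ 3^(3 + 1) + 3 + 1|_3 = 85 ⇒ 84
(1) 84|_3 = 3^(3 + 1) + 3 ↦ 4^(4 + 1) + 4|_4 = 1028 ⇒ 1027
(2) 1027|_4 = 4^(4 + 1) + 3 ↦ 5^(5 + 1) + 3|_5 = 15628 ⇒ 15627
(3) 15627|_5 = 5^(5 + 1) + 2 ↦ 6^(6 + 1) + 2|_6 = 279938 ⇒ 279937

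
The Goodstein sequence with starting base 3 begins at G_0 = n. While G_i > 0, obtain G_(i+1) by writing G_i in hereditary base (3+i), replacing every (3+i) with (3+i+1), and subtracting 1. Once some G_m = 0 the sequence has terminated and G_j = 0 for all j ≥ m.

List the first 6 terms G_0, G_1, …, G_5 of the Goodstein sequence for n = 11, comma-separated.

11 —HB3→ 3^2 + 2 —bump→ 4^2 + 2 = 18 —(−1)→ 17
17 —HB4→ 4^2 + 1 —bump→ 5^2 + 1 = 26 —(−1)→ 25
25 —HB5→ 5^2 —bump→ 6^2 = 36 —(−1)→ 35
35 —HB6→ 5·6 + 5 —bump→ 5·7 + 5 = 40 —(−1)→ 39
39 —HB7→ 5·7 + 4 —bump→ 5·8 + 4 = 44 —(−1)→ 43

11, 17, 25, 35, 39, 43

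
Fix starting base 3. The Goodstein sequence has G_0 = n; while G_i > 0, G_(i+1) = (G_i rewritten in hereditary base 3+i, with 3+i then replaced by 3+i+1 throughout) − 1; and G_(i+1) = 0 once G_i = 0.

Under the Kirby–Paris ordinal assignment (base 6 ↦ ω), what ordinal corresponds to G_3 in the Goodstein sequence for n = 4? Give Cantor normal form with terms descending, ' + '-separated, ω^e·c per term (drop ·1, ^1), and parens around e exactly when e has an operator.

(0) 4|_3 = 3 + 1 ↦ 4 + 1|_4 = 5 ⇒ 4
(1) 4|_4 = 4 ↦ 5|_5 = 5 ⇒ 4
(2) 4|_5 = 4 ↦ 4|_6 = 4 ⇒ 3
(3) 3|_6 = 3 ↦ 3|_7 = 3 ⇒ 2

3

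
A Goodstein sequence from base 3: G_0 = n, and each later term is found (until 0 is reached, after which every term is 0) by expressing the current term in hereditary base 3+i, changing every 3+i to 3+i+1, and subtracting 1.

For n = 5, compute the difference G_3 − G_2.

G_0 = 5. HB_3(5) = 3 + 2. Bump = 6. G_1 = 5.
G_1 = 5. HB_4(5) = 4 + 1. Bump = 6. G_2 = 5.
G_2 = 5. HB_5(5) = 5. Bump = 6. G_3 = 5.

0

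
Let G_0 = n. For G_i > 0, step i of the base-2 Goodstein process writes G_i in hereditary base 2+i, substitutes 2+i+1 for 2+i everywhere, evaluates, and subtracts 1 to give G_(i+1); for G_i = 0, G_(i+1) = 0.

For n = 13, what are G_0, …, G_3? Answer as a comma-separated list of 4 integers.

13 —HB2→ 2^(2 + 1) + 2^2 + 1 —bump→ 3^(3 + 1) + 3^3 + 1 = 109 —(−1)→ 108
108 —HB3→ 3^(3 + 1) + 3^3 —bump→ 4^(4 + 1) + 4^4 = 1280 —(−1)→ 1279
1279 —HB4→ 4^(4 + 1) + 3·4^3 + 3·4^2 + 3·4 + 3 —bump→ 5^(5 + 1) + 3·5^3 + 3·5^2 + 3·5 + 3 = 16093 —(−1)→ 16092

13, 108, 1279, 16092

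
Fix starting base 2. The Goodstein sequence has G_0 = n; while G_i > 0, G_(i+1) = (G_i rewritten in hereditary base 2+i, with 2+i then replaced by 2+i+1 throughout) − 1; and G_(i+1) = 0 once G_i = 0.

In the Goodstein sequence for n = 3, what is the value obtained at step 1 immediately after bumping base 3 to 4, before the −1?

3 —HB2→ 2 + 1 —bump→ 3 + 1 = 4 —(−1)→ 3
3 —HB3→ 3 —bump→ 4 = 4 —(−1)→ 3

4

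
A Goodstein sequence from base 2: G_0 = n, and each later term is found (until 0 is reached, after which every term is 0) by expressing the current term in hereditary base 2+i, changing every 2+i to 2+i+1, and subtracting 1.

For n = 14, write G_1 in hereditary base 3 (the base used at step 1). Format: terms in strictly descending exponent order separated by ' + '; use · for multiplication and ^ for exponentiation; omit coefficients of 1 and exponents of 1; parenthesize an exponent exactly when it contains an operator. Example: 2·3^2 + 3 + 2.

G_0 = 14. HB_2(14) = 2^(2 + 1) + 2^2 + 2. Bump = 111. G_1 = 110.
G_1 = 110. HB_3(110) = 3^(3 + 1) + 3^3 + 2. Bump = 1282. G_2 = 1281.

3^(3 + 1) + 3^3 + 2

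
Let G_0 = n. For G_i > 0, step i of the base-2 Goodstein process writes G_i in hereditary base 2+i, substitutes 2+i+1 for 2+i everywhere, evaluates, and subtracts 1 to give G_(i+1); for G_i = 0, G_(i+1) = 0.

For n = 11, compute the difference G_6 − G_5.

G_0 = 11. HB_2(11) = 2^(2 + 1) + 2 + 1. Bump = 85. G_1 = 84.
G_1 = 84. HB_3(84) = 3^(3 + 1) + 3. Bump = 1028. G_2 = 1027.
G_2 = 1027. HB_4(1027) = 4^(4 + 1) + 3. Bump = 15628. G_3 = 15627.
G_3 = 15627. HB_5(15627) = 5^(5 + 1) + 2. Bump = 279938. G_4 = 279937.
G_4 = 279937. HB_6(279937) = 6^(6 + 1) + 1. Bump = 5764802. G_5 = 5764801.
G_5 = 5764801. HB_7(5764801) = 7^(7 + 1). Bump = 134217728. G_6 = 134217727.

128452926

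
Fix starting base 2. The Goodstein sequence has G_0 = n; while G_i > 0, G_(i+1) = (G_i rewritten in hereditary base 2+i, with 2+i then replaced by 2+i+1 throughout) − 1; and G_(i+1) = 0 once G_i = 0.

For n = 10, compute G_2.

1025

i=0: 10 = 2^(2 + 1) + 2 (b=2); 2→3: 3^(3 + 1) + 3 = 84; 84−1 = 83
i=1: 83 = 3^(3 + 1) + 2 (b=3); 3→4: 4^(4 + 1) + 2 = 1026; 1026−1 = 1025
i=2: 1025 = 4^(4 + 1) + 1 (b=4); 4→5: 5^(5 + 1) + 1 = 15626; 15626−1 = 15625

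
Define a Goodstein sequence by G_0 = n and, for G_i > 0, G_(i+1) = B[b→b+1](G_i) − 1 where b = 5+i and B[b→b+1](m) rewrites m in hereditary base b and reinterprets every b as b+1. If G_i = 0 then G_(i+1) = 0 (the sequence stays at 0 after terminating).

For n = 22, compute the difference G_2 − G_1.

G_0 = 22. HB_5(22) = 4·5 + 2. Bump = 26. G_1 = 25.
G_1 = 25. HB_6(25) = 4·6 + 1. Bump = 29. G_2 = 28.

3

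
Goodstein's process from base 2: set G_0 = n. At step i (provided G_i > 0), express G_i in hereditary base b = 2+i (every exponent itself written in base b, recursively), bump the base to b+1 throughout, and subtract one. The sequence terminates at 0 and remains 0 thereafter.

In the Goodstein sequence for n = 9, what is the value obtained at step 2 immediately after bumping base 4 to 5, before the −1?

9843

G_0=9  [base 2] 2^(2 + 1) + 1  →[2↦3]→  3^(3 + 1) + 1 = 82  −1 ⇒ G_1=81
G_1=81  [base 3] 3^(3 + 1)  →[3↦4]→  4^(4 + 1) = 1024  −1 ⇒ G_2=1023
G_2=1023  [base 4] 3·4^4 + 3·4^3 + 3·4^2 + 3·4 + 3  →[4↦5]→  3·5^5 + 3·5^3 + 3·5^2 + 3·5 + 3 = 9843  −1 ⇒ G_3=9842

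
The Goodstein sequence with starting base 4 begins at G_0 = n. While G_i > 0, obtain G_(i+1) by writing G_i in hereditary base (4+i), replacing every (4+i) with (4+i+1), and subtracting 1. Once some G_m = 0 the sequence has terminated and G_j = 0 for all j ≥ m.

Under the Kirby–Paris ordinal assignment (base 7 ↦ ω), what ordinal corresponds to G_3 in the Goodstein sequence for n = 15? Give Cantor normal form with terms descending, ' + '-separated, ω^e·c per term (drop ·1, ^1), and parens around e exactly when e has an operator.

15 —HB4→ 3·4 + 3 —bump→ 3·5 + 3 = 18 —(−1)→ 17
17 —HB5→ 3·5 + 2 —bump→ 3·6 + 2 = 20 —(−1)→ 19
19 —HB6→ 3·6 + 1 —bump→ 3·7 + 1 = 22 —(−1)→ 21
21 —HB7→ 3·7 —bump→ 3·8 = 24 —(−1)→ 23

ω·3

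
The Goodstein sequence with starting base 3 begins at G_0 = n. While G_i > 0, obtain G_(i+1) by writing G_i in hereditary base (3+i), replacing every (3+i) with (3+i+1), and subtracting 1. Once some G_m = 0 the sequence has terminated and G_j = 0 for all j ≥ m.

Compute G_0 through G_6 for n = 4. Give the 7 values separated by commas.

4, 4, 4, 3, 2, 1, 0

(0) 4|_3 = 3 + 1 ↦ 4 + 1|_4 = 5 ⇒ 4
(1) 4|_4 = 4 ↦ 5|_5 = 5 ⇒ 4
(2) 4|_5 = 4 ↦ 4|_6 = 4 ⇒ 3
(3) 3|_6 = 3 ↦ 3|_7 = 3 ⇒ 2
(4) 2|_7 = 2 ↦ 2|_8 = 2 ⇒ 1
(5) 1|_8 = 1 ↦ 1|_9 = 1 ⇒ 0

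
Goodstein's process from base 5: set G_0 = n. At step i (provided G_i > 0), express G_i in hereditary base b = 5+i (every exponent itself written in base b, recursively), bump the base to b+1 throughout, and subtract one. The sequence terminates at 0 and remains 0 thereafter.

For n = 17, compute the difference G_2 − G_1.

2

i=0: 17 = 3·5 + 2 (b=5); 5→6: 3·6 + 2 = 20; 20−1 = 19
i=1: 19 = 3·6 + 1 (b=6); 6→7: 3·7 + 1 = 22; 22−1 = 21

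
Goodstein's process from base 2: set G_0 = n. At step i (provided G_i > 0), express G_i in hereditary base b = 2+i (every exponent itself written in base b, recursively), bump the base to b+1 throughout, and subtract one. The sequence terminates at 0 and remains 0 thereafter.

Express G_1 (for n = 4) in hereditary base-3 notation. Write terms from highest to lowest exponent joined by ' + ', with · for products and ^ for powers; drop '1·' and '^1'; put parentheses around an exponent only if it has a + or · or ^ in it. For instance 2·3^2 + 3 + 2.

[0] 4 ≡ 2^2 (base 2). Lift 3: 27. −1: 26.
[1] 26 ≡ 2·3^2 + 2·3 + 2 (base 3). Lift 4: 42. −1: 41.

2·3^2 + 2·3 + 2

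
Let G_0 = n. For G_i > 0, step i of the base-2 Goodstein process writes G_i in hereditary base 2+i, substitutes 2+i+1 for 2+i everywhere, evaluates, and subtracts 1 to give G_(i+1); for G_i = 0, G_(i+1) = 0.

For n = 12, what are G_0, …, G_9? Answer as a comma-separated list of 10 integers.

12, 107, 1065, 15685, 280019, 5764910, 134217867, 3486784574, 100000000211, 3138428376974

i=0: 12 = 2^(2 + 1) + 2^2 (b=2); 2→3: 3^(3 + 1) + 3^3 = 108; 108−1 = 107
i=1: 107 = 3^(3 + 1) + 2·3^2 + 2·3 + 2 (b=3); 3→4: 4^(4 + 1) + 2·4^2 + 2·4 + 2 = 1066; 1066−1 = 1065
i=2: 1065 = 4^(4 + 1) + 2·4^2 + 2·4 + 1 (b=4); 4→5: 5^(5 + 1) + 2·5^2 + 2·5 + 1 = 15686; 15686−1 = 15685
i=3: 15685 = 5^(5 + 1) + 2·5^2 + 2·5 (b=5); 5→6: 6^(6 + 1) + 2·6^2 + 2·6 = 280020; 280020−1 = 280019
i=4: 280019 = 6^(6 + 1) + 2·6^2 + 6 + 5 (b=6); 6→7: 7^(7 + 1) + 2·7^2 + 7 + 5 = 5764911; 5764911−1 = 5764910
i=5: 5764910 = 7^(7 + 1) + 2·7^2 + 7 + 4 (b=7); 7→8: 8^(8 + 1) + 2·8^2 + 8 + 4 = 134217868; 134217868−1 = 134217867
i=6: 134217867 = 8^(8 + 1) + 2·8^2 + 8 + 3 (b=8); 8→9: 9^(9 + 1) + 2·9^2 + 9 + 3 = 3486784575; 3486784575−1 = 3486784574
i=7: 3486784574 = 9^(9 + 1) + 2·9^2 + 9 + 2 (b=9); 9→10: 10^(10 + 1) + 2·10^2 + 10 + 2 = 100000000212; 100000000212−1 = 100000000211
i=8: 100000000211 = 10^(10 + 1) + 2·10^2 + 10 + 1 (b=10); 10→11: 11^(11 + 1) + 2·11^2 + 11 + 1 = 3138428376975; 3138428376975−1 = 3138428376974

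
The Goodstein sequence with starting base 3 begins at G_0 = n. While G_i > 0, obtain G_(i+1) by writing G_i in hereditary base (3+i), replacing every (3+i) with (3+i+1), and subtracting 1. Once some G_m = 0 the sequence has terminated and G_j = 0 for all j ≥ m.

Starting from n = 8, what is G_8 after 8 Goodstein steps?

11

G_0=8  [base 3] 2·3 + 2  →[3↦4]→  2·4 + 2 = 10  −1 ⇒ G_1=9
G_1=9  [base 4] 2·4 + 1  →[4↦5]→  2·5 + 1 = 11  −1 ⇒ G_2=10
G_2=10  [base 5] 2·5  →[5↦6]→  2·6 = 12  −1 ⇒ G_3=11
G_3=11  [base 6] 6 + 5  →[6↦7]→  7 + 5 = 12  −1 ⇒ G_4=11
G_4=11  [base 7] 7 + 4  →[7↦8]→  8 + 4 = 12  −1 ⇒ G_5=11
G_5=11  [base 8] 8 + 3  →[8↦9]→  9 + 3 = 12  −1 ⇒ G_6=11
G_6=11  [base 9] 9 + 2  →[9↦10]→  10 + 2 = 12  −1 ⇒ G_7=11
G_7=11  [base 10] 10 + 1  →[10↦11]→  11 + 1 = 12  −1 ⇒ G_8=11
G_8=11  [base 11] 11  →[11↦12]→  12 = 12  −1 ⇒ G_9=11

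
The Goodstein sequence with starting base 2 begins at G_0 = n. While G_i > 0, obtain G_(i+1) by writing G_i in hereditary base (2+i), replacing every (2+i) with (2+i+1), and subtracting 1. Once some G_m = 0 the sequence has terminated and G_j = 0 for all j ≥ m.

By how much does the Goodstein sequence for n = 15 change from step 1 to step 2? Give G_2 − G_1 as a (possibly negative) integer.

step 0: 15 = 2^(2 + 1) + 2^2 + 2 + 1; sub 3 for 2: 3^(3 + 1) + 3^3 + 3 + 1; = 112; G_1 = 112−1 = 111
step 1: 111 = 3^(3 + 1) + 3^3 + 3; sub 4 for 3: 4^(4 + 1) + 4^4 + 4; = 1284; G_2 = 1284−1 = 1283

1172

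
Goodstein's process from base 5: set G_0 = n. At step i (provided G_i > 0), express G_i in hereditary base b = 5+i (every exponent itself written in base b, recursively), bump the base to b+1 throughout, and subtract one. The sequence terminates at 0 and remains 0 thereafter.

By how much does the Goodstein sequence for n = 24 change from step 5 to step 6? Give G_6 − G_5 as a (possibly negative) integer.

2

[0] 24 ≡ 4·5 + 4 (base 5). Lift 6: 28. −1: 27.
[1] 27 ≡ 4·6 + 3 (base 6). Lift 7: 31. −1: 30.
[2] 30 ≡ 4·7 + 2 (base 7). Lift 8: 34. −1: 33.
[3] 33 ≡ 4·8 + 1 (base 8). Lift 9: 37. −1: 36.
[4] 36 ≡ 4·9 (base 9). Lift 10: 40. −1: 39.
[5] 39 ≡ 3·10 + 9 (base 10). Lift 11: 42. −1: 41.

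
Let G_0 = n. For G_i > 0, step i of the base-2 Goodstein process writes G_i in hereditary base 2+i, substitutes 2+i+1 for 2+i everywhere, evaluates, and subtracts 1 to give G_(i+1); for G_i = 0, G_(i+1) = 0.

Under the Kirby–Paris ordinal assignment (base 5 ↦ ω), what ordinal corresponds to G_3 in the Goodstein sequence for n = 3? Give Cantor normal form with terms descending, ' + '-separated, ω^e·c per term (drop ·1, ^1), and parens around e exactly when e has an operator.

2

[0] 3 ≡ 2 + 1 (base 2). Lift 3: 4. −1: 3.
[1] 3 ≡ 3 (base 3). Lift 4: 4. −1: 3.
[2] 3 ≡ 3 (base 4). Lift 5: 3. −1: 2.
[3] 2 ≡ 2 (base 5). Lift 6: 2. −1: 1.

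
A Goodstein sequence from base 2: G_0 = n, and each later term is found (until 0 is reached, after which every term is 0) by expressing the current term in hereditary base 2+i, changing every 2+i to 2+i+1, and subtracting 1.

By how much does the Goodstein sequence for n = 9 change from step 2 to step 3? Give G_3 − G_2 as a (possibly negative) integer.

8819

base 2: 9 = 2^(2 + 1) + 1; at 3: 3^(3 + 1) + 1 = 82; next = 81
base 3: 81 = 3^(3 + 1); at 4: 4^(4 + 1) = 1024; next = 1023
base 4: 1023 = 3·4^4 + 3·4^3 + 3·4^2 + 3·4 + 3; at 5: 3·5^5 + 3·5^3 + 3·5^2 + 3·5 + 3 = 9843; next = 9842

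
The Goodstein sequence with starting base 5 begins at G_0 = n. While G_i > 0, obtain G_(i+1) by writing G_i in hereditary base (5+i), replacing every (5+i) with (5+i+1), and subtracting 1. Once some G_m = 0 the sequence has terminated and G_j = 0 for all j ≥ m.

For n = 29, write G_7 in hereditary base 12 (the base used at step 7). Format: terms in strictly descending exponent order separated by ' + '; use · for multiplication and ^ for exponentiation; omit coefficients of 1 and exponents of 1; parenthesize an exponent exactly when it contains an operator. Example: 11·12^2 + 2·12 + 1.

base 5: 29 = 5^2 + 4; at 6: 6^2 + 4 = 40; next = 39
base 6: 39 = 6^2 + 3; at 7: 7^2 + 3 = 52; next = 51
base 7: 51 = 7^2 + 2; at 8: 8^2 + 2 = 66; next = 65
base 8: 65 = 8^2 + 1; at 9: 9^2 + 1 = 82; next = 81
base 9: 81 = 9^2; at 10: 10^2 = 100; next = 99
base 10: 99 = 9·10 + 9; at 11: 9·11 + 9 = 108; next = 107
base 11: 107 = 9·11 + 8; at 12: 9·12 + 8 = 116; next = 115
base 12: 115 = 9·12 + 7; at 13: 9·13 + 7 = 124; next = 123

9·12 + 7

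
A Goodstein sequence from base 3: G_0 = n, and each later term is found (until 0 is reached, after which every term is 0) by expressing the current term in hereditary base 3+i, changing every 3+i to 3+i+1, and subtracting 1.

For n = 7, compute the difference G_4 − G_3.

i=0: 7 = 2·3 + 1 (b=3); 3→4: 2·4 + 1 = 9; 9−1 = 8
i=1: 8 = 2·4 (b=4); 4→5: 2·5 = 10; 10−1 = 9
i=2: 9 = 5 + 4 (b=5); 5→6: 6 + 4 = 10; 10−1 = 9
i=3: 9 = 6 + 3 (b=6); 6→7: 7 + 3 = 10; 10−1 = 9

0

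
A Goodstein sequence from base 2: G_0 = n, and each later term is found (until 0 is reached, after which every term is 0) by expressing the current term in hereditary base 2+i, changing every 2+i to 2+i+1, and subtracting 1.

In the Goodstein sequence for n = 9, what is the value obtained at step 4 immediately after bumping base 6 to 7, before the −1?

2471827

(0) 9|_2 = 2^(2 + 1) + 1 ↦ 3^(3 + 1) + 1|_3 = 82 ⇒ 81
(1) 81|_3 = 3^(3 + 1) ↦ 4^(4 + 1)|_4 = 1024 ⇒ 1023
(2) 1023|_4 = 3·4^4 + 3·4^3 + 3·4^2 + 3·4 + 3 ↦ 3·5^5 + 3·5^3 + 3·5^2 + 3·5 + 3|_5 = 9843 ⇒ 9842
(3) 9842|_5 = 3·5^5 + 3·5^3 + 3·5^2 + 3·5 + 2 ↦ 3·6^6 + 3·6^3 + 3·6^2 + 3·6 + 2|_6 = 140744 ⇒ 140743
(4) 140743|_6 = 3·6^6 + 3·6^3 + 3·6^2 + 3·6 + 1 ↦ 3·7^7 + 3·7^3 + 3·7^2 + 3·7 + 1|_7 = 2471827 ⇒ 2471826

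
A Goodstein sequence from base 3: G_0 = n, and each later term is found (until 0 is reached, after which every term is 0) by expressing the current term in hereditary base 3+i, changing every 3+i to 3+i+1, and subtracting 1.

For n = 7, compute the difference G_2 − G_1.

base 3: 7 = 2·3 + 1; at 4: 2·4 + 1 = 9; next = 8
base 4: 8 = 2·4; at 5: 2·5 = 10; next = 9

1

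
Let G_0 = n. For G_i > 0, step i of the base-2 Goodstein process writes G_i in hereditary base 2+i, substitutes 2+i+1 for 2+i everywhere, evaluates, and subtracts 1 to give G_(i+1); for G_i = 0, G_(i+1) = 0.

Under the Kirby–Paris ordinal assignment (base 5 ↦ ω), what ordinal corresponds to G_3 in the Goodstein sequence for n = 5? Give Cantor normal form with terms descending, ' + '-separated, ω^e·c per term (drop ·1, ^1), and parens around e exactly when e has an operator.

G_0 = 5. HB_2(5) = 2^2 + 1. Bump = 28. G_1 = 27.
G_1 = 27. HB_3(27) = 3^3. Bump = 256. G_2 = 255.
G_2 = 255. HB_4(255) = 3·4^3 + 3·4^2 + 3·4 + 3. Bump = 468. G_3 = 467.

ω^3·3 + ω^2·3 + ω·3 + 2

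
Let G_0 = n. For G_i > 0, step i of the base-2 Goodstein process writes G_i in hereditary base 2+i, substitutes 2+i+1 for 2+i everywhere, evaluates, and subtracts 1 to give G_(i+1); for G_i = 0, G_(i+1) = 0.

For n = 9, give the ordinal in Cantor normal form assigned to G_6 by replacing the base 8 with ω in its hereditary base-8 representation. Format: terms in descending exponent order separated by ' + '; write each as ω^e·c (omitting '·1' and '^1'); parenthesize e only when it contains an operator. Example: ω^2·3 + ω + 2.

step 0: 9 = 2^(2 + 1) + 1; sub 3 for 2: 3^(3 + 1) + 1; = 82; G_1 = 82−1 = 81
step 1: 81 = 3^(3 + 1); sub 4 for 3: 4^(4 + 1); = 1024; G_2 = 1024−1 = 1023
step 2: 1023 = 3·4^4 + 3·4^3 + 3·4^2 + 3·4 + 3; sub 5 for 4: 3·5^5 + 3·5^3 + 3·5^2 + 3·5 + 3; = 9843; G_3 = 9843−1 = 9842
step 3: 9842 = 3·5^5 + 3·5^3 + 3·5^2 + 3·5 + 2; sub 6 for 5: 3·6^6 + 3·6^3 + 3·6^2 + 3·6 + 2; = 140744; G_4 = 140744−1 = 140743
step 4: 140743 = 3·6^6 + 3·6^3 + 3·6^2 + 3·6 + 1; sub 7 for 6: 3·7^7 + 3·7^3 + 3·7^2 + 3·7 + 1; = 2471827; G_5 = 2471827−1 = 2471826
step 5: 2471826 = 3·7^7 + 3·7^3 + 3·7^2 + 3·7; sub 8 for 7: 3·8^8 + 3·8^3 + 3·8^2 + 3·8; = 50333400; G_6 = 50333400−1 = 50333399
step 6: 50333399 = 3·8^8 + 3·8^3 + 3·8^2 + 2·8 + 7; sub 9 for 8: 3·9^9 + 3·9^3 + 3·9^2 + 2·9 + 7; = 1162263922; G_7 = 1162263922−1 = 1162263921

ω^ω·3 + ω^3·3 + ω^2·3 + ω·2 + 7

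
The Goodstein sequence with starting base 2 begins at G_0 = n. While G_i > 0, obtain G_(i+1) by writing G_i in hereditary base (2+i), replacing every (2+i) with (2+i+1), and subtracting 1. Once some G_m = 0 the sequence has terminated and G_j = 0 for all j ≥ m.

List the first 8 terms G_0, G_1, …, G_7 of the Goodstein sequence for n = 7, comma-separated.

base 2: 7 = 2^2 + 2 + 1; at 3: 3^3 + 3 + 1 = 31; next = 30
base 3: 30 = 3^3 + 3; at 4: 4^4 + 4 = 260; next = 259
base 4: 259 = 4^4 + 3; at 5: 5^5 + 3 = 3128; next = 3127
base 5: 3127 = 5^5 + 2; at 6: 6^6 + 2 = 46658; next = 46657
base 6: 46657 = 6^6 + 1; at 7: 7^7 + 1 = 823544; next = 823543
base 7: 823543 = 7^7; at 8: 8^8 = 16777216; next = 16777215
base 8: 16777215 = 7·8^7 + 7·8^6 + 7·8^5 + 7·8^4 + 7·8^3 + 7·8^2 + 7·8 + 7; at 9: 7·9^7 + 7·9^6 + 7·9^5 + 7·9^4 + 7·9^3 + 7·9^2 + 7·9 + 7 = 37665880; next = 37665879

7, 30, 259, 3127, 46657, 823543, 16777215, 37665879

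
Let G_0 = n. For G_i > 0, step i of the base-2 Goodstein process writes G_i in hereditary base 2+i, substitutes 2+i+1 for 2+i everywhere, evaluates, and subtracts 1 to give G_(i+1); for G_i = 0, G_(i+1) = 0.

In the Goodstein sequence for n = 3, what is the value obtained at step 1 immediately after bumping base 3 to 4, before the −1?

4

3 —HB2→ 2 + 1 —bump→ 3 + 1 = 4 —(−1)→ 3
3 —HB3→ 3 —bump→ 4 = 4 —(−1)→ 3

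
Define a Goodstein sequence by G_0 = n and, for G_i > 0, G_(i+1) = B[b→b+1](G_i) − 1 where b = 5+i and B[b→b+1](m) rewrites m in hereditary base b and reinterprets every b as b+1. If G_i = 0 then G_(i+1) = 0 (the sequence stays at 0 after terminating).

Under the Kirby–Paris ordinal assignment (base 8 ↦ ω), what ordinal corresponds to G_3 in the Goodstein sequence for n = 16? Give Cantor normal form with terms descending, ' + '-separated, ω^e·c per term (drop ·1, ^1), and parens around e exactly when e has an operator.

ω·2 + 5

base 5: 16 = 3·5 + 1; at 6: 3·6 + 1 = 19; next = 18
base 6: 18 = 3·6; at 7: 3·7 = 21; next = 20
base 7: 20 = 2·7 + 6; at 8: 2·8 + 6 = 22; next = 21
base 8: 21 = 2·8 + 5; at 9: 2·9 + 5 = 23; next = 22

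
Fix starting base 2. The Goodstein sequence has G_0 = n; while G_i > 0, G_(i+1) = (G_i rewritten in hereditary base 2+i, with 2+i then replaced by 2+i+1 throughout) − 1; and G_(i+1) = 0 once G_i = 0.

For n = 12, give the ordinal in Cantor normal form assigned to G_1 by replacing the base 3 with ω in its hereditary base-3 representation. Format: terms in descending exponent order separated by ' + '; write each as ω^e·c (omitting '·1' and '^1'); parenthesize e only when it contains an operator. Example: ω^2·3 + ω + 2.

ω^(ω + 1) + ω^2·2 + ω·2 + 2

G_0=12  [base 2] 2^(2 + 1) + 2^2  →[2↦3]→  3^(3 + 1) + 3^3 = 108  −1 ⇒ G_1=107
G_1=107  [base 3] 3^(3 + 1) + 2·3^2 + 2·3 + 2  →[3↦4]→  4^(4 + 1) + 2·4^2 + 2·4 + 2 = 1066  −1 ⇒ G_2=1065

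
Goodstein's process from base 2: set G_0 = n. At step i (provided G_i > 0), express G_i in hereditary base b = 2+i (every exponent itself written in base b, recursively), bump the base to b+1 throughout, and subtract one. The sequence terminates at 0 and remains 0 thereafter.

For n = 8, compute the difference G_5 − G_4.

G_0 = 8. HB_2(8) = 2^(2 + 1). Bump = 81. G_1 = 80.
G_1 = 80. HB_3(80) = 2·3^3 + 2·3^2 + 2·3 + 2. Bump = 554. G_2 = 553.
G_2 = 553. HB_4(553) = 2·4^4 + 2·4^2 + 2·4 + 1. Bump = 6311. G_3 = 6310.
G_3 = 6310. HB_5(6310) = 2·5^5 + 2·5^2 + 2·5. Bump = 93396. G_4 = 93395.
G_4 = 93395. HB_6(93395) = 2·6^6 + 2·6^2 + 6 + 5. Bump = 1647196. G_5 = 1647195.

1553800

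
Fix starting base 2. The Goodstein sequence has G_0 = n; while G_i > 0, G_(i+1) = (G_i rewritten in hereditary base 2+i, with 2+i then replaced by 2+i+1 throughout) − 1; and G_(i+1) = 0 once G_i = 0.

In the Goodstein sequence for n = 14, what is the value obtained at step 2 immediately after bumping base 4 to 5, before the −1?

18751

G_0 = 14. HB_2(14) = 2^(2 + 1) + 2^2 + 2. Bump = 111. G_1 = 110.
G_1 = 110. HB_3(110) = 3^(3 + 1) + 3^3 + 2. Bump = 1282. G_2 = 1281.
G_2 = 1281. HB_4(1281) = 4^(4 + 1) + 4^4 + 1. Bump = 18751. G_3 = 18750.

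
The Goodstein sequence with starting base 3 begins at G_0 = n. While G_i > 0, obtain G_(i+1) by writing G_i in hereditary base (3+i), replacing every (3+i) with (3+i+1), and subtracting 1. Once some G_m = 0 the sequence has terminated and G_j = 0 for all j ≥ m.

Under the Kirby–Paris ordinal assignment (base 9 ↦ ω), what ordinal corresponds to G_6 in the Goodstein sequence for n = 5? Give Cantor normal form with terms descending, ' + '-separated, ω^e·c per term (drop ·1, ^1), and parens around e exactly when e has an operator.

2

G_0=5  [base 3] 3 + 2  →[3↦4]→  4 + 2 = 6  −1 ⇒ G_1=5
G_1=5  [base 4] 4 + 1  →[4↦5]→  5 + 1 = 6  −1 ⇒ G_2=5
G_2=5  [base 5] 5  →[5↦6]→  6 = 6  −1 ⇒ G_3=5
G_3=5  [base 6] 5  →[6↦7]→  5 = 5  −1 ⇒ G_4=4
G_4=4  [base 7] 4  →[7↦8]→  4 = 4  −1 ⇒ G_5=3
G_5=3  [base 8] 3  →[8↦9]→  3 = 3  −1 ⇒ G_6=2
G_6=2  [base 9] 2  →[9↦10]→  2 = 2  −1 ⇒ G_7=1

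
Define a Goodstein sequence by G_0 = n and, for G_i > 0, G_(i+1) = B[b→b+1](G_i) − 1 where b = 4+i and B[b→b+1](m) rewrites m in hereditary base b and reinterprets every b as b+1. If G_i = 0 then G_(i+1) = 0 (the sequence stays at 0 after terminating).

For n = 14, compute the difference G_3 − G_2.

2

[0] 14 ≡ 3·4 + 2 (base 4). Lift 5: 17. −1: 16.
[1] 16 ≡ 3·5 + 1 (base 5). Lift 6: 19. −1: 18.
[2] 18 ≡ 3·6 (base 6). Lift 7: 21. −1: 20.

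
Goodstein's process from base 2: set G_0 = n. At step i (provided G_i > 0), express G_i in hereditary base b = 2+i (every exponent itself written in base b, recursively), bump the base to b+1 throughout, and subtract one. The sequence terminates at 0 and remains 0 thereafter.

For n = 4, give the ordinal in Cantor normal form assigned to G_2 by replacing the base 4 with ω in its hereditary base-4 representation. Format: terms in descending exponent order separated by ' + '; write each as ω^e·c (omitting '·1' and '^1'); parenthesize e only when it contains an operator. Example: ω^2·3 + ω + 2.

ω^2·2 + ω·2 + 1

G_0=4  [base 2] 2^2  →[2↦3]→  3^3 = 27  −1 ⇒ G_1=26
G_1=26  [base 3] 2·3^2 + 2·3 + 2  →[3↦4]→  2·4^2 + 2·4 + 2 = 42  −1 ⇒ G_2=41
G_2=41  [base 4] 2·4^2 + 2·4 + 1  →[4↦5]→  2·5^2 + 2·5 + 1 = 61  −1 ⇒ G_3=60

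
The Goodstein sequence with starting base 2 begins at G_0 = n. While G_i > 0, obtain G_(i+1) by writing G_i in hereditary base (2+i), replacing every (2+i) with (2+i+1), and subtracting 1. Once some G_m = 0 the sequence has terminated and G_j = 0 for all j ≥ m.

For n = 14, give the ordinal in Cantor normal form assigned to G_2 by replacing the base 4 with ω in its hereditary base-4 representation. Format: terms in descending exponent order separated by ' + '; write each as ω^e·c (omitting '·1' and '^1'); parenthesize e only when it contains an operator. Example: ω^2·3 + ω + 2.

(0) 14|_2 = 2^(2 + 1) + 2^2 + 2 ↦ 3^(3 + 1) + 3^3 + 3|_3 = 111 ⇒ 110
(1) 110|_3 = 3^(3 + 1) + 3^3 + 2 ↦ 4^(4 + 1) + 4^4 + 2|_4 = 1282 ⇒ 1281
(2) 1281|_4 = 4^(4 + 1) + 4^4 + 1 ↦ 5^(5 + 1) + 5^5 + 1|_5 = 18751 ⇒ 18750

ω^(ω + 1) + ω^ω + 1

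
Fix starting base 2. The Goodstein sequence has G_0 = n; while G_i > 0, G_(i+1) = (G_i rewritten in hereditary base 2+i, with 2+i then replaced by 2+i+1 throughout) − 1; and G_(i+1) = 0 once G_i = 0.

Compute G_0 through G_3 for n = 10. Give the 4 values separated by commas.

10 —HB2→ 2^(2 + 1) + 2 —bump→ 3^(3 + 1) + 3 = 84 —(−1)→ 83
83 —HB3→ 3^(3 + 1) + 2 —bump→ 4^(4 + 1) + 2 = 1026 —(−1)→ 1025
1025 —HB4→ 4^(4 + 1) + 1 —bump→ 5^(5 + 1) + 1 = 15626 —(−1)→ 15625

10, 83, 1025, 15625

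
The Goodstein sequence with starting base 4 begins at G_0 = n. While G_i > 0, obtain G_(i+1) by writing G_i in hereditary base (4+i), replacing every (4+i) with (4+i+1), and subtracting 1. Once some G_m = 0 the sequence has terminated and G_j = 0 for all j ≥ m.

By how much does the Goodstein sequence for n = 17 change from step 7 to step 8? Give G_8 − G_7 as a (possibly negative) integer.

base 4: 17 = 4^2 + 1; at 5: 5^2 + 1 = 26; next = 25
base 5: 25 = 5^2; at 6: 6^2 = 36; next = 35
base 6: 35 = 5·6 + 5; at 7: 5·7 + 5 = 40; next = 39
base 7: 39 = 5·7 + 4; at 8: 5·8 + 4 = 44; next = 43
base 8: 43 = 5·8 + 3; at 9: 5·9 + 3 = 48; next = 47
base 9: 47 = 5·9 + 2; at 10: 5·10 + 2 = 52; next = 51
base 10: 51 = 5·10 + 1; at 11: 5·11 + 1 = 56; next = 55
base 11: 55 = 5·11; at 12: 5·12 = 60; next = 59

4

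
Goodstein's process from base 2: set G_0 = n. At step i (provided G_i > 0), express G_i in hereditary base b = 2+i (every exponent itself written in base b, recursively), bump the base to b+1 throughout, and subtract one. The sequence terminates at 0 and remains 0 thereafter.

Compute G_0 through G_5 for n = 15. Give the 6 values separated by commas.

15, 111, 1283, 18752, 326593, 6588344

(0) 15|_2 = 2^(2 + 1) + 2^2 + 2 + 1 ↦ 3^(3 + 1) + 3^3 + 3 + 1|_3 = 112 ⇒ 111
(1) 111|_3 = 3^(3 + 1) + 3^3 + 3 ↦ 4^(4 + 1) + 4^4 + 4|_4 = 1284 ⇒ 1283
(2) 1283|_4 = 4^(4 + 1) + 4^4 + 3 ↦ 5^(5 + 1) + 5^5 + 3|_5 = 18753 ⇒ 18752
(3) 18752|_5 = 5^(5 + 1) + 5^5 + 2 ↦ 6^(6 + 1) + 6^6 + 2|_6 = 326594 ⇒ 326593
(4) 326593|_6 = 6^(6 + 1) + 6^6 + 1 ↦ 7^(7 + 1) + 7^7 + 1|_7 = 6588345 ⇒ 6588344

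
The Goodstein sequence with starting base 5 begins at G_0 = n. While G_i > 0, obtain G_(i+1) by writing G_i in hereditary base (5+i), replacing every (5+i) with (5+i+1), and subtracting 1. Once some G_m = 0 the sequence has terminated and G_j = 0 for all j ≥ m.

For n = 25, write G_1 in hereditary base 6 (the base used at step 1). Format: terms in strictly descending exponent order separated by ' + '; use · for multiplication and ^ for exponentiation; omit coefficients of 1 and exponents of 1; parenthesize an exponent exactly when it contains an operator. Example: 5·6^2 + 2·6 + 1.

5·6 + 5

(0) 25|_5 = 5^2 ↦ 6^2|_6 = 36 ⇒ 35
(1) 35|_6 = 5·6 + 5 ↦ 5·7 + 5|_7 = 40 ⇒ 39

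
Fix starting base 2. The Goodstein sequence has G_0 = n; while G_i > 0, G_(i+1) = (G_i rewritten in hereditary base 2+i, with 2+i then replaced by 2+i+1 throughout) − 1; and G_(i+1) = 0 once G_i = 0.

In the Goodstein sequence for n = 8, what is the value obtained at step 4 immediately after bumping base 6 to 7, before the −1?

1647196

G_0=8  [base 2] 2^(2 + 1)  →[2↦3]→  3^(3 + 1) = 81  −1 ⇒ G_1=80
G_1=80  [base 3] 2·3^3 + 2·3^2 + 2·3 + 2  →[3↦4]→  2·4^4 + 2·4^2 + 2·4 + 2 = 554  −1 ⇒ G_2=553
G_2=553  [base 4] 2·4^4 + 2·4^2 + 2·4 + 1  →[4↦5]→  2·5^5 + 2·5^2 + 2·5 + 1 = 6311  −1 ⇒ G_3=6310
G_3=6310  [base 5] 2·5^5 + 2·5^2 + 2·5  →[5↦6]→  2·6^6 + 2·6^2 + 2·6 = 93396  −1 ⇒ G_4=93395
G_4=93395  [base 6] 2·6^6 + 2·6^2 + 6 + 5  →[6↦7]→  2·7^7 + 2·7^2 + 7 + 5 = 1647196  −1 ⇒ G_5=1647195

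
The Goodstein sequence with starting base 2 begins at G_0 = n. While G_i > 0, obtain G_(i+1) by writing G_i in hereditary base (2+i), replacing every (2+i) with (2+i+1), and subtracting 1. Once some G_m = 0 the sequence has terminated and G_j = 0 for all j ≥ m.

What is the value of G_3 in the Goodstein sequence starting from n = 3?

(0) 3|_2 = 2 + 1 ↦ 3 + 1|_3 = 4 ⇒ 3
(1) 3|_3 = 3 ↦ 4|_4 = 4 ⇒ 3
(2) 3|_4 = 3 ↦ 3|_5 = 3 ⇒ 2

2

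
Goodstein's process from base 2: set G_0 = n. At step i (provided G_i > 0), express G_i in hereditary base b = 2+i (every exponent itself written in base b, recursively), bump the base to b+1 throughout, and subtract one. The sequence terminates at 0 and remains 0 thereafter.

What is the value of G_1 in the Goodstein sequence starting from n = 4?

step 0: 4 = 2^2; sub 3 for 2: 3^3; = 27; G_1 = 27−1 = 26
step 1: 26 = 2·3^2 + 2·3 + 2; sub 4 for 3: 2·4^2 + 2·4 + 2; = 42; G_2 = 42−1 = 41

26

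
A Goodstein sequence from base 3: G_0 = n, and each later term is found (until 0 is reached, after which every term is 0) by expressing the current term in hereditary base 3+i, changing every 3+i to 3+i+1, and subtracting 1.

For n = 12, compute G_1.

step 0: 12 = 3^2 + 3; sub 4 for 3: 4^2 + 4; = 20; G_1 = 20−1 = 19
step 1: 19 = 4^2 + 3; sub 5 for 4: 5^2 + 3; = 28; G_2 = 28−1 = 27

19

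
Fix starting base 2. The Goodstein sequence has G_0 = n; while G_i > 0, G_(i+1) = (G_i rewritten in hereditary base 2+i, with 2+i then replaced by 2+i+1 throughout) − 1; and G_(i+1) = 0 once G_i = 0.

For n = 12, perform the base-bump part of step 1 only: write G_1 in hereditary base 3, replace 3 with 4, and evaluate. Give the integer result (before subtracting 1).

G_0=12  [base 2] 2^(2 + 1) + 2^2  →[2↦3]→  3^(3 + 1) + 3^3 = 108  −1 ⇒ G_1=107
G_1=107  [base 3] 3^(3 + 1) + 2·3^2 + 2·3 + 2  →[3↦4]→  4^(4 + 1) + 2·4^2 + 2·4 + 2 = 1066  −1 ⇒ G_2=1065

1066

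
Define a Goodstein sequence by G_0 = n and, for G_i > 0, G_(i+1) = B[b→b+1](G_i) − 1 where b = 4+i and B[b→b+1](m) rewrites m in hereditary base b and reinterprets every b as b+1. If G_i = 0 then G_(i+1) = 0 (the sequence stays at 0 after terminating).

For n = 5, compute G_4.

3

G_0 = 5. HB_4(5) = 4 + 1. Bump = 6. G_1 = 5.
G_1 = 5. HB_5(5) = 5. Bump = 6. G_2 = 5.
G_2 = 5. HB_6(5) = 5. Bump = 5. G_3 = 4.
G_3 = 4. HB_7(4) = 4. Bump = 4. G_4 = 3.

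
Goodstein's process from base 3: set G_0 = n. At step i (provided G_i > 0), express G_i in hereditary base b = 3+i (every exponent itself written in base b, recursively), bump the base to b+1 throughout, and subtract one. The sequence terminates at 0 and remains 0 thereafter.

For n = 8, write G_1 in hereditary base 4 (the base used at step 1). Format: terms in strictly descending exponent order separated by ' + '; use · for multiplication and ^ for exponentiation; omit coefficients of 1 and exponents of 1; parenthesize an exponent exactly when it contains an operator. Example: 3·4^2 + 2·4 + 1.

(0) 8|_3 = 2·3 + 2 ↦ 2·4 + 2|_4 = 10 ⇒ 9
(1) 9|_4 = 2·4 + 1 ↦ 2·5 + 1|_5 = 11 ⇒ 10

2·4 + 1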